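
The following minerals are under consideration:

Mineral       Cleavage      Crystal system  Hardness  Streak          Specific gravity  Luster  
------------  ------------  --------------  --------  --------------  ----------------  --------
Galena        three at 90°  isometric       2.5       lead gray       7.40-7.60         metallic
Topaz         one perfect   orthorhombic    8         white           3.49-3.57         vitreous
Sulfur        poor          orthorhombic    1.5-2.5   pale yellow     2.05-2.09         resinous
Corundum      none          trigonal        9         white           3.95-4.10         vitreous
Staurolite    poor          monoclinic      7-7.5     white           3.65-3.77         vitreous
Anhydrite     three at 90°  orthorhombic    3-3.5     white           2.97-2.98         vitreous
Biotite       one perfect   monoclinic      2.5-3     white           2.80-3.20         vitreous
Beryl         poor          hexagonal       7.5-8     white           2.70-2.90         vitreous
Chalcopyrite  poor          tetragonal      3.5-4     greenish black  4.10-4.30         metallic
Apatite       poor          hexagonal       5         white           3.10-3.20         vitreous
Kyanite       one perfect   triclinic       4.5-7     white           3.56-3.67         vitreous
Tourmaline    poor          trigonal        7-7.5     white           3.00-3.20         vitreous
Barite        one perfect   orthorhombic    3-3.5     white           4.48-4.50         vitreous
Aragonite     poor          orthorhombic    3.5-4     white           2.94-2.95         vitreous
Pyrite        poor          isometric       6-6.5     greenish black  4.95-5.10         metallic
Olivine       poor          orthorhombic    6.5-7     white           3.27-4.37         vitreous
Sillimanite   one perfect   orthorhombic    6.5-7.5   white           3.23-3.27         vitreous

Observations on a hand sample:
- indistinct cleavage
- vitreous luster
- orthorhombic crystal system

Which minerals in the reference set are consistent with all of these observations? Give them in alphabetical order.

Indistinct cleavage: Sulfur, Staurolite, Beryl, Chalcopyrite, Apatite, Tourmaline, Aragonite, Pyrite, Olivine remain.
Vitreous luster eliminates Sulfur, Chalcopyrite, Pyrite.
Orthorhombic crystal system: Aragonite, Olivine remain.
The minerals that satisfy all observations are Aragonite, Olivine.

Aragonite, Olivine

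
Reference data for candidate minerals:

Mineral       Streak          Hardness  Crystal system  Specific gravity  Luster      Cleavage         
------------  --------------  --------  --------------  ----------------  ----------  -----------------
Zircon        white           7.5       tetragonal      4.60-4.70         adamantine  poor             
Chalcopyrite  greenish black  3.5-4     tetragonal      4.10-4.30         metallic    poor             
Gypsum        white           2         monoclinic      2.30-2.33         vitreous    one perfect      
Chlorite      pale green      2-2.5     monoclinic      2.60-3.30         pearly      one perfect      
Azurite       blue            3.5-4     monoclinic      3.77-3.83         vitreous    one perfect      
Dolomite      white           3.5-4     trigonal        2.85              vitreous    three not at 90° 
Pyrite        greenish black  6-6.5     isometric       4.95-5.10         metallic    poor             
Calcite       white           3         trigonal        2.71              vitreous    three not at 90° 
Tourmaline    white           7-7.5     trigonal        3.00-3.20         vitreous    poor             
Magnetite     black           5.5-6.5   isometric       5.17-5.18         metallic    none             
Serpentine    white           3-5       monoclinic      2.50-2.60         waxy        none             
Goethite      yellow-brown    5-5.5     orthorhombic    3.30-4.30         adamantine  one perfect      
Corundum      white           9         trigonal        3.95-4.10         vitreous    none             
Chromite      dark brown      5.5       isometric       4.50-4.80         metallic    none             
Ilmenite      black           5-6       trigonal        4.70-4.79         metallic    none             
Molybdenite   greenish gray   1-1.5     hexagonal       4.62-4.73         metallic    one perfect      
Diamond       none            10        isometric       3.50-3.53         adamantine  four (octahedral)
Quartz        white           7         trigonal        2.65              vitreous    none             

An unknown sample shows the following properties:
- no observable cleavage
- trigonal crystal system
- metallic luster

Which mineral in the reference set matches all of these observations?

No observable cleavage — only Magnetite, Serpentine, Corundum, Chromite, Ilmenite, Quartz remain.
Trigonal crystal system is inconsistent with Magnetite, Serpentine, Chromite.
Metallic luster — only Ilmenite remains.
Only Ilmenite satisfies all observations.

Ilmenite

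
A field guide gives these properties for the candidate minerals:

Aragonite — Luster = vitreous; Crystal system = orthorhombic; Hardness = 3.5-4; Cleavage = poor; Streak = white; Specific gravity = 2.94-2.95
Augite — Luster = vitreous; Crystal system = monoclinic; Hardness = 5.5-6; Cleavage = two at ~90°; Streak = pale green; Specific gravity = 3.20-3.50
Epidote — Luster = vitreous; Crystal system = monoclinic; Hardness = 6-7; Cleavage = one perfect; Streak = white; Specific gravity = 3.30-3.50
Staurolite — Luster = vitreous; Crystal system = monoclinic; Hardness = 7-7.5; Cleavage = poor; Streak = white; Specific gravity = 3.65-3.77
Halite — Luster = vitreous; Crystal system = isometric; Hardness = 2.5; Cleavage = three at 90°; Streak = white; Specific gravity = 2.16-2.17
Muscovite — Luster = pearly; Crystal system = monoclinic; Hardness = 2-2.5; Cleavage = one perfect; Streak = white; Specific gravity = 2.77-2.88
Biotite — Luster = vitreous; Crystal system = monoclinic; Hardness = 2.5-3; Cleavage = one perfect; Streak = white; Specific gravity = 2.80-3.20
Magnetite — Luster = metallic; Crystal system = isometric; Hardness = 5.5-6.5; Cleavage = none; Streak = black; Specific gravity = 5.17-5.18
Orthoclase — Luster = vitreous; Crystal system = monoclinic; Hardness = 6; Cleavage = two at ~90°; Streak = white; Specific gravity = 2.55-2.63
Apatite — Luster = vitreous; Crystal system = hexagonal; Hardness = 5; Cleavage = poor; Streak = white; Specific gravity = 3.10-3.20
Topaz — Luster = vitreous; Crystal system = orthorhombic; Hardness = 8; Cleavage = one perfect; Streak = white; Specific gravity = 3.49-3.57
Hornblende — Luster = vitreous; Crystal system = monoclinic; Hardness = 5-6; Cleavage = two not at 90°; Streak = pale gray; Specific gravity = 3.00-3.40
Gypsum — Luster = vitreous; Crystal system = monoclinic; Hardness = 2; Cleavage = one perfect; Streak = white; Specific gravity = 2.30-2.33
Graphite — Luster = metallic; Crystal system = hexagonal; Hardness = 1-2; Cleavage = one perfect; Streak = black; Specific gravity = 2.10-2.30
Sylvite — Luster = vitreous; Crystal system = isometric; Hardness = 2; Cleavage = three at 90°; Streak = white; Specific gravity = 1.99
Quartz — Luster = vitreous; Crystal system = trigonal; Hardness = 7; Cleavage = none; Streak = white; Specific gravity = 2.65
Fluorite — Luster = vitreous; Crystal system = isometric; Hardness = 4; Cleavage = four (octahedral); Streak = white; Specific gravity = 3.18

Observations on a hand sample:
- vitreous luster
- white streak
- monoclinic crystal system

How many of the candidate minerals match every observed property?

5

Vitreous luster rules out Muscovite, Magnetite, Graphite.
White streak rules out Augite, Hornblende.
Monoclinic crystal system: narrows the field to Epidote, Staurolite, Biotite, Orthoclase, Gypsum.
Remaining candidates: Biotite, Epidote, Gypsum, Orthoclase, Staurolite.
That is 5 minerals.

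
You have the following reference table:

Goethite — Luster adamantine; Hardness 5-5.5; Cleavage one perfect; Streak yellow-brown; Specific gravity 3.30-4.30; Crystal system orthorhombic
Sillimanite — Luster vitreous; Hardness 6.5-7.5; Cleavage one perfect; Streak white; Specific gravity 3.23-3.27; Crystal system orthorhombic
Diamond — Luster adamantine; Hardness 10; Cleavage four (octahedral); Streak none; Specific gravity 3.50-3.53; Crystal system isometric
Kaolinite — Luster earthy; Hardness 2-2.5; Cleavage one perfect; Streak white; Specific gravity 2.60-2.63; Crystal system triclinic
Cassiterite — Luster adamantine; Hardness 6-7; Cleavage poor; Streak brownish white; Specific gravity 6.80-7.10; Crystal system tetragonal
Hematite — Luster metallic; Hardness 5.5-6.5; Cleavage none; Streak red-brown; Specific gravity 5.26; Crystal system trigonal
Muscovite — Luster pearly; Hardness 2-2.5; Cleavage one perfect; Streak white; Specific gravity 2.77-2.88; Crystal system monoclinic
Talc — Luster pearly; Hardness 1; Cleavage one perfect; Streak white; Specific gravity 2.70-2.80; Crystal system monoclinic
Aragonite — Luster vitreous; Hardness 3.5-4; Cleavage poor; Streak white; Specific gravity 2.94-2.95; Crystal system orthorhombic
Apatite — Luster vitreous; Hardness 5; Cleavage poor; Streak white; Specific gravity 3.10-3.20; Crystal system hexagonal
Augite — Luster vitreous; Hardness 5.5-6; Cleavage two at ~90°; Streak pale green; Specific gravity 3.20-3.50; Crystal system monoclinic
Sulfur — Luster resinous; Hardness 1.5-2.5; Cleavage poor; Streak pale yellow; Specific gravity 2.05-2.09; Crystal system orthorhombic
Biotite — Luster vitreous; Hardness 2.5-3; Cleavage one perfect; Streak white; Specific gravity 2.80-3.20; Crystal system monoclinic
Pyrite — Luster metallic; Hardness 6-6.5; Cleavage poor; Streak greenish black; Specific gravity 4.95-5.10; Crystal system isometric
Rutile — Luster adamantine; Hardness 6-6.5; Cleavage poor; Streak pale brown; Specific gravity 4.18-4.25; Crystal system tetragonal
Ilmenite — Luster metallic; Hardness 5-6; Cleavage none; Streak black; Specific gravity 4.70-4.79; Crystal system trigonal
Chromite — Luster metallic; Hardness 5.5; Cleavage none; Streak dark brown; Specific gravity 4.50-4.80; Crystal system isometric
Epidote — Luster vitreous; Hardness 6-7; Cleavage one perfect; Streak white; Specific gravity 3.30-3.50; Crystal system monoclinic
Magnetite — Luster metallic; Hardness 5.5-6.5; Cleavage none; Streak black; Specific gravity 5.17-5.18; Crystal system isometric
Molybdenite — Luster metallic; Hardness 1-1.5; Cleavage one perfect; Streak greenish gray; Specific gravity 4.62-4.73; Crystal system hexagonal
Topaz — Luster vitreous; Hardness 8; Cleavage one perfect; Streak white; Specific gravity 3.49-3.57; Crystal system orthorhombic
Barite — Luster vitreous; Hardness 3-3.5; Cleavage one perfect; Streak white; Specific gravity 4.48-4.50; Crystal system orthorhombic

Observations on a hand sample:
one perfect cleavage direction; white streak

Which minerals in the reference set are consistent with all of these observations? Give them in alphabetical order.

One perfect cleavage direction: narrows the field to Goethite, Sillimanite, Kaolinite, Muscovite, Talc, Biotite, Epidote, Molybdenite, Topaz, Barite.
White streak is inconsistent with Goethite, Molybdenite.
Consistent with every observation: Barite, Biotite, Epidote, Kaolinite, Muscovite, Sillimanite, Talc, Topaz.

Barite, Biotite, Epidote, Kaolinite, Muscovite, Sillimanite, Talc, Topaz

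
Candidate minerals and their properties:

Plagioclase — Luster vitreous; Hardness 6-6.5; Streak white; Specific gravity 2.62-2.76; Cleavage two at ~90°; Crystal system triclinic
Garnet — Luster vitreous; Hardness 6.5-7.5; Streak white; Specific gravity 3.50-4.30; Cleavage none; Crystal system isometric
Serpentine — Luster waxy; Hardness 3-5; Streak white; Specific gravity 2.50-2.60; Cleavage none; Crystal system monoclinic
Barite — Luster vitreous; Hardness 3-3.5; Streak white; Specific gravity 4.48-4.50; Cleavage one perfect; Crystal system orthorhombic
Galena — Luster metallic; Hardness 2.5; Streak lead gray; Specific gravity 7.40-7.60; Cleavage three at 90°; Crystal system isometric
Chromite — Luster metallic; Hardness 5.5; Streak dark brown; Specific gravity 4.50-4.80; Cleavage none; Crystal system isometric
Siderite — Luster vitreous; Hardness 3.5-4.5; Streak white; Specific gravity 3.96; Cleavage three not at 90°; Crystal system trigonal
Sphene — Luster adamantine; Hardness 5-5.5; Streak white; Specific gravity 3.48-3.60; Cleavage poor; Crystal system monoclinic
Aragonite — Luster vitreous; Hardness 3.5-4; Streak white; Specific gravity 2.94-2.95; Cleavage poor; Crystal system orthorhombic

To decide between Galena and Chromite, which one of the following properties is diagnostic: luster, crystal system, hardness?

hardness

Luster: both metallic — no difference.
Crystal system: both isometric — no difference.
Hardness: Galena 2.5, Chromite 5.5 — different.
Only hardness differs between Galena and Chromite among the listed tests.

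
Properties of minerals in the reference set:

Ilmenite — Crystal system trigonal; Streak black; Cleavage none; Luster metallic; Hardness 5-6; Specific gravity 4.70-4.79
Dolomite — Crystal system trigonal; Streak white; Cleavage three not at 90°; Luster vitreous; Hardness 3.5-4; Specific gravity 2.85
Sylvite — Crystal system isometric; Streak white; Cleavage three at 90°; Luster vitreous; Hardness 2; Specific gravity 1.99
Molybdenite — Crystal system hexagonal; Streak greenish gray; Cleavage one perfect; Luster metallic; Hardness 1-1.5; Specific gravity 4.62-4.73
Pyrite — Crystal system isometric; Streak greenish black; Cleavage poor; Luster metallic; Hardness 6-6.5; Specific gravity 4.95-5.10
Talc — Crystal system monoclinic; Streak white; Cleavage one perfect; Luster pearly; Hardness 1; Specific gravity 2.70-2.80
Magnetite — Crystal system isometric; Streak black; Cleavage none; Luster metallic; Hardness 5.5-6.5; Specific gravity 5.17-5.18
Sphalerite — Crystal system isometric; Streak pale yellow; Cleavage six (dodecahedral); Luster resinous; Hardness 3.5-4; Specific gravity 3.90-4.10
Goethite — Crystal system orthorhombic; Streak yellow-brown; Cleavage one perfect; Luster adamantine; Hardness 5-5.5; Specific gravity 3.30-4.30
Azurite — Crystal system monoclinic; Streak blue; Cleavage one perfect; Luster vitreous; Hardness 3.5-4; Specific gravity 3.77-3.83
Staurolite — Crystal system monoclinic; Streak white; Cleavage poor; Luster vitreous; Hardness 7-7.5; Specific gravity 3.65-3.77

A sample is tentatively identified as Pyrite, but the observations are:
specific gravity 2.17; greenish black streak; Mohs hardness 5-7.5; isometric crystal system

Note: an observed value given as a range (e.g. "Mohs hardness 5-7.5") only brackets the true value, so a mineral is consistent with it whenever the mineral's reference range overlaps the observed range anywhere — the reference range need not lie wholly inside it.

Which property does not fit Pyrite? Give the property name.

Specific gravity 2.17: Pyrite has SG 4.95-5.10 — does not match.
Greenish black streak: Pyrite has greenish black streak — matches.
Mohs hardness 5-7.5: Pyrite has hardness 6-6.5 — matches.
Isometric crystal system: Pyrite has isometric system — matches.
Everything matches except the specific gravity.

specific gravity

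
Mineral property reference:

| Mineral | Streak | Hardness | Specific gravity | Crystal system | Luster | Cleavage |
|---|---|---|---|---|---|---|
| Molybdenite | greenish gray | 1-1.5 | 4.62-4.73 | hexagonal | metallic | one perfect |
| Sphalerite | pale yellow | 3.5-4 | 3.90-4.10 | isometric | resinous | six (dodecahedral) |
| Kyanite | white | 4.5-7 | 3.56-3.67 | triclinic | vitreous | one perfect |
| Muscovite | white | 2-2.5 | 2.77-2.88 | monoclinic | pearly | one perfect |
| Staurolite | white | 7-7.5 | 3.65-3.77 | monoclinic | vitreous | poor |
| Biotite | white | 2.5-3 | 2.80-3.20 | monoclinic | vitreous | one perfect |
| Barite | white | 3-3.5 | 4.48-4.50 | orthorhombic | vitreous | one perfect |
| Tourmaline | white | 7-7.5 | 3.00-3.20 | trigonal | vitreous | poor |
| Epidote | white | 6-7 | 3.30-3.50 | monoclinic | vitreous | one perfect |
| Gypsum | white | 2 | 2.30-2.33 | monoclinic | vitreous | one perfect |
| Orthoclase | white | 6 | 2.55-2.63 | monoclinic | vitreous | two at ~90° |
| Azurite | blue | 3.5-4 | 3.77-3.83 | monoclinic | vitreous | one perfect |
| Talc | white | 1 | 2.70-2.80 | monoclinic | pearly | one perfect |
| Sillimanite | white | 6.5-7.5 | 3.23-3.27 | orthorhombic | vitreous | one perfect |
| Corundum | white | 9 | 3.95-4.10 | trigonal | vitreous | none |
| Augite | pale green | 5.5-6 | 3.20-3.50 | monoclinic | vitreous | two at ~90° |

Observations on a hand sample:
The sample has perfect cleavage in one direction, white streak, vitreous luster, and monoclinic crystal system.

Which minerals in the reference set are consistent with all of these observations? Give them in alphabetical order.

Biotite, Epidote, Gypsum

Perfect cleavage in one direction eliminates Sphalerite, Staurolite, Tourmaline, Orthoclase, Corundum, Augite.
White streak rules out Molybdenite, Azurite.
Vitreous luster rules out Muscovite, Talc.
Monoclinic crystal system rules out Kyanite, Barite, Sillimanite.
The minerals that satisfy all observations are Biotite, Epidote, Gypsum.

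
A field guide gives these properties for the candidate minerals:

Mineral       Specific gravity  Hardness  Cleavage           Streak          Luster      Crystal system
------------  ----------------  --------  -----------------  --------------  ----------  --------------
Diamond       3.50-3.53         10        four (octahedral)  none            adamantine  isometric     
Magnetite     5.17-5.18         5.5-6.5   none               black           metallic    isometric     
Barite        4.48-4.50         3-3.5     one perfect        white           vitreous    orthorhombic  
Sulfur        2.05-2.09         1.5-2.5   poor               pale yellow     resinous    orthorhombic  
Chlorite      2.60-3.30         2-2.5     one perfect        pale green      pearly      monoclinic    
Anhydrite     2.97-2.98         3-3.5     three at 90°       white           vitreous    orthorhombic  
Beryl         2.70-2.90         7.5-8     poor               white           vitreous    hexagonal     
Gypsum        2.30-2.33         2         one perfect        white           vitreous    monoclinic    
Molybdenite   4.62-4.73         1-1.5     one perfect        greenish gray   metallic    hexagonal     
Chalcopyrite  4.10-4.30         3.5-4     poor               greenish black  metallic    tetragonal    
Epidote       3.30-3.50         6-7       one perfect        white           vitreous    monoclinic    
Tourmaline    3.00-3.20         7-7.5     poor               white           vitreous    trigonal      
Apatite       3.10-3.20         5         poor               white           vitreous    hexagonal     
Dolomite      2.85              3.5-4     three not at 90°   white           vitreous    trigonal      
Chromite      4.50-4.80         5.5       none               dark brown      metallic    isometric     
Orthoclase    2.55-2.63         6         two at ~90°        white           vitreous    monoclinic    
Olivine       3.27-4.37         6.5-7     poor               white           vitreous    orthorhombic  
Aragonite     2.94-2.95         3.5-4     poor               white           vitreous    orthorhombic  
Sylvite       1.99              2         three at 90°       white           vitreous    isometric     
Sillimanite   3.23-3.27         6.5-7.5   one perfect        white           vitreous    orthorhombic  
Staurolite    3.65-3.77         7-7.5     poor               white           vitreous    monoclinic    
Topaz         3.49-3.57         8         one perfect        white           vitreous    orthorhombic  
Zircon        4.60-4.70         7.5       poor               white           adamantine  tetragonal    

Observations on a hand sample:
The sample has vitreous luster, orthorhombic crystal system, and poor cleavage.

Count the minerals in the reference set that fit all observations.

2

Vitreous luster: Barite, Anhydrite, Beryl, Gypsum, Epidote, Tourmaline, Apatite, Dolomite, Orthoclase, Olivine, Aragonite, Sylvite, Sillimanite, Staurolite, Topaz remain.
Orthorhombic crystal system: leaves Barite, Anhydrite, Olivine, Aragonite, Sillimanite, Topaz.
Poor cleavage: leaves Olivine, Aragonite.
Consistent with every observation: Aragonite, Olivine.
That is 2 minerals.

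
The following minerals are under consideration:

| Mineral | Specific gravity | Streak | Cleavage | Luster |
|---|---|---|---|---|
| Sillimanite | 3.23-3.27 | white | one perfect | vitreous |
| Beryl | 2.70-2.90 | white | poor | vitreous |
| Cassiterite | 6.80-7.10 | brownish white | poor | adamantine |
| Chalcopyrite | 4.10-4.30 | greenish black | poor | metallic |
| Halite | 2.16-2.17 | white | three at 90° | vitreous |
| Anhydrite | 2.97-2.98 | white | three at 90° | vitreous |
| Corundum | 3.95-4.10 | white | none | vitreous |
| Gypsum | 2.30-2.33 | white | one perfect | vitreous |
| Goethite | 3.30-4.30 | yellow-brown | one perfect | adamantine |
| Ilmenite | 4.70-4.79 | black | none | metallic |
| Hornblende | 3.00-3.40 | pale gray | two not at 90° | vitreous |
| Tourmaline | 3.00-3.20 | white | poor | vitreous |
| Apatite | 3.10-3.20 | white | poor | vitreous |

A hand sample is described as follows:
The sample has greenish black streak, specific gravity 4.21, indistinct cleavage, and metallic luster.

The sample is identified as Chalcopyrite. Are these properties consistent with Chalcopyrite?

Greenish black streak — matches Chalcopyrite (greenish black streak).
Specific gravity 4.21 — matches Chalcopyrite (SG 4.10-4.30).
Indistinct cleavage — matches Chalcopyrite (cleavage poor).
Metallic luster — matches Chalcopyrite (metallic luster).
All observations are consistent with the tabulated values for Chalcopyrite.

Yes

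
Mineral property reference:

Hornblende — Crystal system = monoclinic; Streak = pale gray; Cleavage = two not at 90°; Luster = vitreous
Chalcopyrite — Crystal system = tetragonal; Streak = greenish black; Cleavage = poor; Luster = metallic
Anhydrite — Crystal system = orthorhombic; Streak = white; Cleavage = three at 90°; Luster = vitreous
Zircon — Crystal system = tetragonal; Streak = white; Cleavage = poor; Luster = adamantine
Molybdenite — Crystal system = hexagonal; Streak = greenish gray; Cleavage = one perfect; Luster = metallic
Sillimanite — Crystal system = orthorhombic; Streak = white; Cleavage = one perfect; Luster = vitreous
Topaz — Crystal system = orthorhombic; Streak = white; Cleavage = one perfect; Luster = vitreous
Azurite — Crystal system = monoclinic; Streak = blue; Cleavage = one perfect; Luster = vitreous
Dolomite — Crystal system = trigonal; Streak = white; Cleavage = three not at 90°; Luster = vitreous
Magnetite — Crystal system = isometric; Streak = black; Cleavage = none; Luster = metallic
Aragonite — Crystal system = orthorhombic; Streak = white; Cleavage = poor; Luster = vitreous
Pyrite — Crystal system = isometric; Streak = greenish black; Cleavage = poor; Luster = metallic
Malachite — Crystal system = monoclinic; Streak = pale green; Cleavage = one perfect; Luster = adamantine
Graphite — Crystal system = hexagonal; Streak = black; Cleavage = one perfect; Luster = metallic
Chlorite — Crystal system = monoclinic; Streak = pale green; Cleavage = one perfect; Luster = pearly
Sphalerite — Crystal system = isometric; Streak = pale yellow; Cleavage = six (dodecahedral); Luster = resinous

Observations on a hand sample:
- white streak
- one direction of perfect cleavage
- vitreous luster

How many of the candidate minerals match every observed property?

2

White streak — Anhydrite, Zircon, Sillimanite, Topaz, Dolomite, Aragonite remain.
One direction of perfect cleavage — leaves Sillimanite, Topaz.
Vitreous luster — every remaining candidate is consistent.
The minerals that satisfy all observations are Sillimanite, Topaz.
That is 2 minerals.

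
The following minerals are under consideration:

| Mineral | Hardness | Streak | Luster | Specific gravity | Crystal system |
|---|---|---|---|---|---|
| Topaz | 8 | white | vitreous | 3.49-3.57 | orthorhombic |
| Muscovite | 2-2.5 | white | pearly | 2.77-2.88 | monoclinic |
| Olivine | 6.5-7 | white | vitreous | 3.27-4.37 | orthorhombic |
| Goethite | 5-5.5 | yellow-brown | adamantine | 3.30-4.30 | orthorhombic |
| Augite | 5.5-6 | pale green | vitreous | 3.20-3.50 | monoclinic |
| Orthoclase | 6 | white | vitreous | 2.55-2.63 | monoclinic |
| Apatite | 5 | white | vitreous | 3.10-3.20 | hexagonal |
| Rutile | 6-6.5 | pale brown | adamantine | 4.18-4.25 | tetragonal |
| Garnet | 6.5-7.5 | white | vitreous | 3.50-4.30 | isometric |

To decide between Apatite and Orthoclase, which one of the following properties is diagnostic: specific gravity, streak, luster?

Specific gravity: Apatite 3.10-3.20, Orthoclase 2.55-2.63 — distinct.
Streak: both white — identical.
Luster: both vitreous — identical.
Only specific gravity differs between Apatite and Orthoclase among the listed tests.

specific gravity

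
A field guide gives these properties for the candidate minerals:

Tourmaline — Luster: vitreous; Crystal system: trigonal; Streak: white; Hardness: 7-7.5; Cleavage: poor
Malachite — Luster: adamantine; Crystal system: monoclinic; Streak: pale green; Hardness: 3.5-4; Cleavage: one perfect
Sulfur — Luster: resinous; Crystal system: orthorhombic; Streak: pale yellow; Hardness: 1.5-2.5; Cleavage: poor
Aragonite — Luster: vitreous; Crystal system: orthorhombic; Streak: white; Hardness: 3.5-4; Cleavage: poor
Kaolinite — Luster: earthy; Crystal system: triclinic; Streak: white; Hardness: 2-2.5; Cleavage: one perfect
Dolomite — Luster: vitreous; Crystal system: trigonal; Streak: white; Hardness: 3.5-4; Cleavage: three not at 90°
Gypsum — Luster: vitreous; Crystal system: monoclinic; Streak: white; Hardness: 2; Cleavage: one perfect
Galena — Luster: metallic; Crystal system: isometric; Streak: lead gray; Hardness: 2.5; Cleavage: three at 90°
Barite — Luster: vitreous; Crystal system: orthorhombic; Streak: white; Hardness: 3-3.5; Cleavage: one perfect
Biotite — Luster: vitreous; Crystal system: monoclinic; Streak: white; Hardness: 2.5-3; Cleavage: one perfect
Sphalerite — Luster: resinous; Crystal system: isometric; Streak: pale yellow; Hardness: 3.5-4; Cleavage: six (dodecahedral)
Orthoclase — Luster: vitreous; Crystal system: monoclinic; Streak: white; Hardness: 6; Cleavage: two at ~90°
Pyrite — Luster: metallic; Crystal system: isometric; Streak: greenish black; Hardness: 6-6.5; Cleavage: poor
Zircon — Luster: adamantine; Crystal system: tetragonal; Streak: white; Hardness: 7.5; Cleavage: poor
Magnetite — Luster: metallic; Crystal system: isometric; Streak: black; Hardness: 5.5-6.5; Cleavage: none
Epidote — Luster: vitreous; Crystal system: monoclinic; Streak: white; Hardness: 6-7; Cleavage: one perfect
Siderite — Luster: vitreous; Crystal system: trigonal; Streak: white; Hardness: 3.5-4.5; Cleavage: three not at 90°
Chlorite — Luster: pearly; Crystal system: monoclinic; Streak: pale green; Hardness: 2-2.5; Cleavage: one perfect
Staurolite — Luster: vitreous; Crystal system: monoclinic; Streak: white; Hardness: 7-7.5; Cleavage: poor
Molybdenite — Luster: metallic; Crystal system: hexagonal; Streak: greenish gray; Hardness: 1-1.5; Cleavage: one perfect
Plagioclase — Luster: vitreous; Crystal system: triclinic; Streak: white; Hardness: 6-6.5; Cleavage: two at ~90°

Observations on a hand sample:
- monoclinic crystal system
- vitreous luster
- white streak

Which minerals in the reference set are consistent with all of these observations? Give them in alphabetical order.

Biotite, Epidote, Gypsum, Orthoclase, Staurolite

Monoclinic crystal system: narrows the field to Malachite, Gypsum, Biotite, Orthoclase, Epidote, Chlorite, Staurolite.
Vitreous luster is inconsistent with Malachite, Chlorite.
White streak: all remaining candidates fit.
The minerals that satisfy all observations are Biotite, Epidote, Gypsum, Orthoclase, Staurolite.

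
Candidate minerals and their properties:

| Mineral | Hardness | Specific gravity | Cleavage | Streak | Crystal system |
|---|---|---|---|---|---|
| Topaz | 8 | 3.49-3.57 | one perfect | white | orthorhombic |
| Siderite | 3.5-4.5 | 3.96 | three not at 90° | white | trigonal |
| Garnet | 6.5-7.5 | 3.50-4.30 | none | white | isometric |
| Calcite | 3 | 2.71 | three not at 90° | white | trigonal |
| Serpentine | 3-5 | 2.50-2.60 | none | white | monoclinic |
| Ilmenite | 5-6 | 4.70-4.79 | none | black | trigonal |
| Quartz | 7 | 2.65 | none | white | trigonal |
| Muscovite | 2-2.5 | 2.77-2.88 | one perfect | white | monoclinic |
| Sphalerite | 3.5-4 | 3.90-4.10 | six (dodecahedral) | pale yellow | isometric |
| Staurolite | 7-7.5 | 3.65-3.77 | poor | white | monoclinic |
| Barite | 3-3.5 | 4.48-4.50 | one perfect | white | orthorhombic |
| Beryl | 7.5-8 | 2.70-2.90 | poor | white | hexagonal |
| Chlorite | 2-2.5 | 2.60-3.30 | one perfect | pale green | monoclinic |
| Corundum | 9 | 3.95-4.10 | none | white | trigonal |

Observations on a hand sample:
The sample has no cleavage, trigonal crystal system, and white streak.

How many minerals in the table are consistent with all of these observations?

2

No cleavage — only Garnet, Serpentine, Ilmenite, Quartz, Corundum remain.
Trigonal crystal system rules out Garnet, Serpentine.
White streak excludes Ilmenite.
Consistent with every observation: Corundum, Quartz.
That is 2 minerals.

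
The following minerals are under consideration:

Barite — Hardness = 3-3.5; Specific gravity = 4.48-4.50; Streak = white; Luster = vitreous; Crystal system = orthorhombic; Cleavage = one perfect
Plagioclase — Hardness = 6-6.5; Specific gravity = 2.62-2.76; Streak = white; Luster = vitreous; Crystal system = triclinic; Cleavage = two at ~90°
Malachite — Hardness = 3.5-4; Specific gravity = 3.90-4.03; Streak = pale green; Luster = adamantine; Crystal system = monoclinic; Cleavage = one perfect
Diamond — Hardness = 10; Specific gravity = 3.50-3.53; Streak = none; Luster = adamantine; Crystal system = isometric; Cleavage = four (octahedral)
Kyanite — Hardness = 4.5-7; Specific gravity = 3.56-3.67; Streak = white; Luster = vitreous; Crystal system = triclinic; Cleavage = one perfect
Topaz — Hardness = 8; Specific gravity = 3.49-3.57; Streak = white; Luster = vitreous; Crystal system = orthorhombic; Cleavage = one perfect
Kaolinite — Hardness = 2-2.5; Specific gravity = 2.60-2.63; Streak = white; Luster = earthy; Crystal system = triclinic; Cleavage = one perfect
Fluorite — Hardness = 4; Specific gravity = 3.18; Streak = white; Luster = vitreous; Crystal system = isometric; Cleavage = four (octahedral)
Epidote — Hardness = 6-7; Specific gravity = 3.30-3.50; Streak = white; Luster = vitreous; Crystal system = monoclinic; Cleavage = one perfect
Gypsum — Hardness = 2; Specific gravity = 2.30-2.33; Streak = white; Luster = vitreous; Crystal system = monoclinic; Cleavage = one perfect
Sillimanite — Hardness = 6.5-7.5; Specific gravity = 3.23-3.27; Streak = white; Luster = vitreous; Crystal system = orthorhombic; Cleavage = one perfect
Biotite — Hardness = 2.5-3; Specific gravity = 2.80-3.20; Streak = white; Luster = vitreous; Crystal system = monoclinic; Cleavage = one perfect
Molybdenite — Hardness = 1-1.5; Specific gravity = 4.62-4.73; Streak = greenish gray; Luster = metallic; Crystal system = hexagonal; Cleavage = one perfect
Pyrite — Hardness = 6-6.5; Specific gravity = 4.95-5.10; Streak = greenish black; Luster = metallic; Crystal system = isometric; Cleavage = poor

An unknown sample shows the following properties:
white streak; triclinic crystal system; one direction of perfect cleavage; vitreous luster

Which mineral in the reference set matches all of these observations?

Kyanite

White streak eliminates Malachite, Diamond, Molybdenite, Pyrite.
Triclinic crystal system — Plagioclase, Kyanite, Kaolinite remain.
One direction of perfect cleavage excludes Plagioclase.
Vitreous luster rules out Kaolinite.
Only Kyanite satisfies all observations.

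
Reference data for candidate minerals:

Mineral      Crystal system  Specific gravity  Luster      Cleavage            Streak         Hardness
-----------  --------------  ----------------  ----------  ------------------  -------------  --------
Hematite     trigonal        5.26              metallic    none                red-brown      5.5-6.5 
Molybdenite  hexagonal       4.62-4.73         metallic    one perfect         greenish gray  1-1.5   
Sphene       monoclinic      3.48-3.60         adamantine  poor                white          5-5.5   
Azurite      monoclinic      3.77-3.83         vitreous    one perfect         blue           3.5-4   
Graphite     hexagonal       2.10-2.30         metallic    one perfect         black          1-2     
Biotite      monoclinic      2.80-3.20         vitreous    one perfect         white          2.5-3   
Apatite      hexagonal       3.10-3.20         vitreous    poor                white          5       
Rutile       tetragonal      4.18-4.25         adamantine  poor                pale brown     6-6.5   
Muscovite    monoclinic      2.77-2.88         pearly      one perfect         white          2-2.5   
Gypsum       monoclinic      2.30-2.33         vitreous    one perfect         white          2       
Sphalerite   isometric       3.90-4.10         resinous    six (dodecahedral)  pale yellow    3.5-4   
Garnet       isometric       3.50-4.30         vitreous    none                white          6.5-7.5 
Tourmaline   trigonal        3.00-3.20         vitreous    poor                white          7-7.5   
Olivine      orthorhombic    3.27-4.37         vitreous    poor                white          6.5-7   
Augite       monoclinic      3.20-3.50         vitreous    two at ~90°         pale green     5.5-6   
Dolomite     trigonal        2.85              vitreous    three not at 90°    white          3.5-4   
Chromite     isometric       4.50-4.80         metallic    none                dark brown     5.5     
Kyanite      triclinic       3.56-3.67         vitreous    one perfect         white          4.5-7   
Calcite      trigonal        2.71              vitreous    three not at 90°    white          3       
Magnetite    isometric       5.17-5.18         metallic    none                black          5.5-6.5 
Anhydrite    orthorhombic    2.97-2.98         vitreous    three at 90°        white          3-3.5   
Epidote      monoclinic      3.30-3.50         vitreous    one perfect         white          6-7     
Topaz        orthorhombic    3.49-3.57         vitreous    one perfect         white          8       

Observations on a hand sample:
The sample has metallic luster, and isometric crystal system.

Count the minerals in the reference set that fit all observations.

2

Metallic luster: leaves Hematite, Molybdenite, Graphite, Chromite, Magnetite.
Isometric crystal system: narrows the field to Chromite, Magnetite.
Consistent with every observation: Chromite, Magnetite.
That is 2 minerals.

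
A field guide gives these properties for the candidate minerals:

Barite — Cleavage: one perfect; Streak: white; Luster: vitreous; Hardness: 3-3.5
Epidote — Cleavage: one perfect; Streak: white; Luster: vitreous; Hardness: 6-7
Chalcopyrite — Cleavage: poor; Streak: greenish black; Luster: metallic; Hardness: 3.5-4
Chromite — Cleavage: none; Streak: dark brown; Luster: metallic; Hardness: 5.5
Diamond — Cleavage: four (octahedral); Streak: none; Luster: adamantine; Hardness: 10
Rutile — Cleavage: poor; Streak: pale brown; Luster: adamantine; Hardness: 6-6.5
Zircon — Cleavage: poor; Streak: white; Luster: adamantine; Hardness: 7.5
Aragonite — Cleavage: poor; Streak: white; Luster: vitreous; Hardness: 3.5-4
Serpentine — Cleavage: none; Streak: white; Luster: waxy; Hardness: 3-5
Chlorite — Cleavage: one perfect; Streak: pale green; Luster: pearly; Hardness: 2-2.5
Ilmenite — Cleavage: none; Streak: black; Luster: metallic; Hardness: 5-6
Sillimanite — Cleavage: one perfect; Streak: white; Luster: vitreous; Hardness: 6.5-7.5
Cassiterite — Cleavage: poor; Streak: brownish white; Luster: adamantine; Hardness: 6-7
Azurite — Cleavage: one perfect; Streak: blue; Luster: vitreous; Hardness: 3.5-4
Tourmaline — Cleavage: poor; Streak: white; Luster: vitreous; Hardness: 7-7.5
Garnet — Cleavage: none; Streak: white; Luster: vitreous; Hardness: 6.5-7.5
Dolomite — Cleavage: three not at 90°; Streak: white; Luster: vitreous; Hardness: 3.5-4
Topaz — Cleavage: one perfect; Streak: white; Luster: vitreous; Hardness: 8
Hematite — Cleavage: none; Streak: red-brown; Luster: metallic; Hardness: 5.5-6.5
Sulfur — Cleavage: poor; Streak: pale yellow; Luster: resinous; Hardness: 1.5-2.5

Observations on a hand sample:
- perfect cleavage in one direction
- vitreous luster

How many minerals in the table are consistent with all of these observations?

5

Perfect cleavage in one direction: Barite, Epidote, Chlorite, Sillimanite, Azurite, Topaz remain.
Vitreous luster is inconsistent with Chlorite.
Consistent with every observation: Azurite, Barite, Epidote, Sillimanite, Topaz.
That is 5 minerals.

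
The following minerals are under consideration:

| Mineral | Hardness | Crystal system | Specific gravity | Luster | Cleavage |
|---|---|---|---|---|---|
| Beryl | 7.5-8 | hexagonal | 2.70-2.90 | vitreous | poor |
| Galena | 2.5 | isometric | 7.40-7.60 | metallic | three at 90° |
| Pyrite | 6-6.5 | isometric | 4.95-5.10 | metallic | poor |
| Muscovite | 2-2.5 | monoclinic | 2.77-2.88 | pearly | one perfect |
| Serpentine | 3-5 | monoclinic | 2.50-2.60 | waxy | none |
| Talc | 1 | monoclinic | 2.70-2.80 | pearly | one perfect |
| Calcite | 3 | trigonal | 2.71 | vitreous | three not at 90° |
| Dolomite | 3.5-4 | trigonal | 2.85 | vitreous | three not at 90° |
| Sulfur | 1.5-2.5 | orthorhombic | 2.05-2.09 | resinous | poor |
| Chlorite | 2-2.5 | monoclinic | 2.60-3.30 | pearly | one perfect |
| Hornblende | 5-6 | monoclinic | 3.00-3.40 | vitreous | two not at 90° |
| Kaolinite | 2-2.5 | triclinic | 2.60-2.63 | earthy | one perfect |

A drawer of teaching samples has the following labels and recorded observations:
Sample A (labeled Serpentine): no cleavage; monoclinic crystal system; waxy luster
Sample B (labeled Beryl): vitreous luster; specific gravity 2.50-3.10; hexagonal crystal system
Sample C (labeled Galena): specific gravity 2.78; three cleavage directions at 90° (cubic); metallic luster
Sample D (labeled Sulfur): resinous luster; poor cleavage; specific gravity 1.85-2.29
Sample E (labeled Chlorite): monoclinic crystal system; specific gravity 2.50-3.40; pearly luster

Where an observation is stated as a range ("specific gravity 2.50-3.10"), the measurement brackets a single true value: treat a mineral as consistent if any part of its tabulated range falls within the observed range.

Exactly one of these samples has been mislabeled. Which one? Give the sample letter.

C

Sample A: every observation is compatible with the reference values for Serpentine.
Sample B: every observation is compatible with the reference values for Beryl.
Sample C: specific gravity 2.78 is outside the reference for Galena (SG 7.40-7.60) — mislabeled.
Sample D: every observation is compatible with the reference values for Sulfur.
Sample E: every observation is compatible with the reference values for Chlorite.
The mislabeled specimen is C.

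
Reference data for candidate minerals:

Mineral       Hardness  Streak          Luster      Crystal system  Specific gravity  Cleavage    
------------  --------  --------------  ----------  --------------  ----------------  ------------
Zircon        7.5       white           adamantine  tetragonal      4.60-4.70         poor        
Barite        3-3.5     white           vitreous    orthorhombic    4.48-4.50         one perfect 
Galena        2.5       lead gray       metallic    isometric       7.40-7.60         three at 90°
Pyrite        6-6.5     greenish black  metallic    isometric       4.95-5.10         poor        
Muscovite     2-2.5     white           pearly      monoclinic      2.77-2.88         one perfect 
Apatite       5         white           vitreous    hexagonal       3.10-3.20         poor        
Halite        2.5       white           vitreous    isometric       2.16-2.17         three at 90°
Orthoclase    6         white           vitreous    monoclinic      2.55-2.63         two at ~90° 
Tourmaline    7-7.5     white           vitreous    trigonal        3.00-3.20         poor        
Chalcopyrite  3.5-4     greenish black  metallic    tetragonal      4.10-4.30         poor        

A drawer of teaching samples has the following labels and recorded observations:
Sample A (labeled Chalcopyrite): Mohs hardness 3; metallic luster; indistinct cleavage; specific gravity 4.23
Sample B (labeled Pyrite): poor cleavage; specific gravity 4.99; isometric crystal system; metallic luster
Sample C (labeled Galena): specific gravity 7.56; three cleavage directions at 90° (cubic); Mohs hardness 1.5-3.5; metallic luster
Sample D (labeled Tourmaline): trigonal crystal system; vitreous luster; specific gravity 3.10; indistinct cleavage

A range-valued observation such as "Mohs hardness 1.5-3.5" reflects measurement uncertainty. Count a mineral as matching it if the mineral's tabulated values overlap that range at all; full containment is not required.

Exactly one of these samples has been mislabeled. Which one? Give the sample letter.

Sample A: Chalcopyrite has hardness 3.5-4, but the record shows Mohs hardness 3 — this label is wrong.
Sample B: observations are consistent with Pyrite.
Sample C: observations are consistent with Galena.
Sample D: observations are consistent with Tourmaline.
The mislabeled specimen is A.

A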